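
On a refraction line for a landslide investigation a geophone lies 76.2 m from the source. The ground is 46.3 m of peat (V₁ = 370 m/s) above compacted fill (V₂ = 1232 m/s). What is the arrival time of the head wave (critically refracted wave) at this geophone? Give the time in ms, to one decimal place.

300.6 ms

θ_c = arcsin(V₁/V₂) = arcsin(370/1232) = 17.48°, cos θ_c = 0.9538.
Intercept time tᵢ = 2h cos θ_c / V₁ = 2·46.3·0.9538/370 = 0.23872 s.
t = x/V₂ + tᵢ = 76.2/1232 + 0.23872 = 0.30057 s.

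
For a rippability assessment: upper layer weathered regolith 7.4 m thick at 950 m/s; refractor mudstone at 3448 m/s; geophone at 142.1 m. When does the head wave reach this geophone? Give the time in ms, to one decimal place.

56.2 ms

t = x/V₂ + 2h·√(V₂²−V₁²)/(V₁V₂).
√(V₂²−V₁²) = √(3448²−950²) = 3314.5 m/s; delay term = 2·7.4·3314.5/(950·3448) = 0.01498 s.
t = 142.1/3448 + 0.01498 = 0.05619 s.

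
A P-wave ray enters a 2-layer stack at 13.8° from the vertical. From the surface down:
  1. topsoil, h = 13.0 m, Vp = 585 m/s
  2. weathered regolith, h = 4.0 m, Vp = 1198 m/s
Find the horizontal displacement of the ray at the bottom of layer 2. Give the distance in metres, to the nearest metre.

Ray parameter p = sin 13.8° / 585 m/s = 4.0775e-04 s/m.
Layer 1: θ = 13.80°; offset = 13.0·tan 13.80° = 3.193 m.
Layer 2: sin θ = p·1198 = 0.4885 → θ = 29.24°; offset = 4.0·tan 29.24° = 2.239 m.
Total horizontal offset = 5.432 m.

5 m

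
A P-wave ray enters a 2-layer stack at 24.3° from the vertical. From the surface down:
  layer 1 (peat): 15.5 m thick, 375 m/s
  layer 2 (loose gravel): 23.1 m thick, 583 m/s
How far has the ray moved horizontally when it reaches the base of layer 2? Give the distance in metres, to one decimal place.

Apply Snell's law at each interface; in layer i the horizontal offset is hᵢ·tan θᵢ.
Layer 1: θ = 24.30°; offset = 15.5·tan 24.30° = 6.999 m.
Layer 2: sin θ = 583·sin 24.3°/375 = 0.6398, θ = 39.77°; offset = 23.1·tan 39.77° = 19.229 m.
Σ offsets = 26.227 m.

26.2 m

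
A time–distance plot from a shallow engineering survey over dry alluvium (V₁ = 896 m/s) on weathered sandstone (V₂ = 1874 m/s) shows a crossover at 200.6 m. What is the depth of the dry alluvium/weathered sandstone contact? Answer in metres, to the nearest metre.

60 m

h = (x_cross/2)·√((V₂−V₁)/(V₂+V₁)).
(V₂−V₁)/(V₂+V₁) = (1874−896)/(1874+896) = 0.3531; √ = 0.5942.
h = (200.6/2)·0.5942 = 59.60 m.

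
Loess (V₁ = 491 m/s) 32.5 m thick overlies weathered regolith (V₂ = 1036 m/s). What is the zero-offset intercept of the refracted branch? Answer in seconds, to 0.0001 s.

0.1166 s

θ_c = arcsin(V₁/V₂) = arcsin(491/1036) = 28.29°; cos θ_c = 0.8806.
tᵢ = 2h·cos θ_c / V₁ = 2·32.5·0.8806 / 491 = 0.11657 s.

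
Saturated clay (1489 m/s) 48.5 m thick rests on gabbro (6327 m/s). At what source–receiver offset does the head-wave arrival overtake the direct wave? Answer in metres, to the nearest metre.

θ_c = arcsin(1489/6327) = 13.61°, so cos θ_c = 0.9719 and tᵢ = 2h cos θ_c/V₁ = 0.0633 s.
At crossover x/V₁ = x/V₂ + tᵢ ⇒ x = tᵢ/(1/V₁ − 1/V₂) = 0.06331/(6.7159e-04 − 1.5805e-04) = 123.29 m.

123 m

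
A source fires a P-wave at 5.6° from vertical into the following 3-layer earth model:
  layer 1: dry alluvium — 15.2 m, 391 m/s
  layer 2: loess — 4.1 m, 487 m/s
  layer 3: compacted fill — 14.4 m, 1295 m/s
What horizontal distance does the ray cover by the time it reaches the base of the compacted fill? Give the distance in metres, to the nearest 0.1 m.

6.9 m

Apply Snell's law at each interface; in layer i the horizontal offset is hᵢ·tan θᵢ.
Layer 1: θ = 5.60°; offset = 15.2·tan 5.60° = 1.490 m.
Layer 2: sin θ = 487·sin 5.6°/391 = 0.1215, θ = 6.98°; offset = 4.1·tan 6.98° = 0.502 m.
Layer 3: sin θ = 1295·sin 5.6°/391 = 0.3232, θ = 18.86°; offset = 14.4·tan 18.86° = 4.918 m.
Summing the layer offsets gives 6.910 m.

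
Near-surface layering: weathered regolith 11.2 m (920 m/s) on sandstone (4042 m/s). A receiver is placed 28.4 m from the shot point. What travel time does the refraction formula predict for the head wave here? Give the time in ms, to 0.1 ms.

30.7 ms

t = x/V₂ + 2h·√(V₂²−V₁²)/(V₁V₂).
√(V₂²−V₁²) = √(4042²−920²) = 3935.9 m/s; delay term = 2·11.2·3935.9/(920·4042) = 0.02371 s.
t = 28.4/4042 + 0.02371 = 0.03073 s.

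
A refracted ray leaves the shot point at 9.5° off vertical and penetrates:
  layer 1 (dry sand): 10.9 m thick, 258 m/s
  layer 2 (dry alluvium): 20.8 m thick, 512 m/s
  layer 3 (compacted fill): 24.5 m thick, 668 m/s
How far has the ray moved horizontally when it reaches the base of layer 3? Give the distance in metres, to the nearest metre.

Apply Snell's law at each interface; in layer i the horizontal offset is hᵢ·tan θᵢ.
Layer 1: θ = 9.50°; offset = 10.9·tan 9.50° = 1.824 m.
Layer 2: sin θ = 512·sin 9.5°/258 = 0.3275, θ = 19.12°; offset = 20.8·tan 19.12° = 7.210 m.
Layer 3: sin θ = 668·sin 9.5°/258 = 0.4273, θ = 25.30°; offset = 24.5·tan 25.30° = 11.580 m.
Σ offsets = 20.615 m.

21 m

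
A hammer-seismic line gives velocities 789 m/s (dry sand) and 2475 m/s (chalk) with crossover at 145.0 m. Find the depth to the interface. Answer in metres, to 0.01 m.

x_cross = 2h·√((V₂+V₁)/(V₂−V₁)) → h = x_cross / (2·√((V₂+V₁)/(V₂−V₁))).
√((V₂+V₁)/(V₂−V₁)) = √((2475+789)/(2475−789)) = 1.3914.
h = 145.0 / (2·1.3914) = 52.11 m.

52.11 m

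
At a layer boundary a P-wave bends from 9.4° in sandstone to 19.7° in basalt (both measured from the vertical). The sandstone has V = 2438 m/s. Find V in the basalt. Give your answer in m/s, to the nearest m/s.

Snell's law: sin 9.4°/V₁ = sin 19.7°/V₂.
V₂ = V₁·sin 19.7°/sin 9.4° = 2438 × 2.0639 = 5031.89 m/s.

5032 m/s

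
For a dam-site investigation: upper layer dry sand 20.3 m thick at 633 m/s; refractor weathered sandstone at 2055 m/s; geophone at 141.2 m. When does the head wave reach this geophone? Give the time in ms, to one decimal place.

129.7 ms

θ_c = arcsin(V₁/V₂) = arcsin(633/2055) = 17.94°, cos θ_c = 0.9514.
Intercept time tᵢ = 2h cos θ_c / V₁ = 2·20.3·0.9514/633 = 0.06102 s.
t = x/V₂ + tᵢ = 141.2/2055 + 0.06102 = 0.12973 s.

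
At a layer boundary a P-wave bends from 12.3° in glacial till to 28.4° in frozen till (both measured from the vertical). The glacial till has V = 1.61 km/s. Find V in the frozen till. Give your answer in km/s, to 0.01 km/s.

Snell's law: sin 12.3°/V₁ = sin 28.4°/V₂.
V₂ = V₁·sin 28.4°/sin 12.3° = 1.61 × 2.2327 = 3.59 km/s.

3.59 km/s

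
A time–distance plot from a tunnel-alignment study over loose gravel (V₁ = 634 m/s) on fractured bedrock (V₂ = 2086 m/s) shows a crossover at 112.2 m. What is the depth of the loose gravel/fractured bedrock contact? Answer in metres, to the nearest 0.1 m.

h = (x_cross/2)·√((V₂−V₁)/(V₂+V₁)).
(V₂−V₁)/(V₂+V₁) = (2086−634)/(2086+634) = 0.5338; √ = 0.7306.
h = (112.2/2)·0.7306 = 40.99 m.

41.0 m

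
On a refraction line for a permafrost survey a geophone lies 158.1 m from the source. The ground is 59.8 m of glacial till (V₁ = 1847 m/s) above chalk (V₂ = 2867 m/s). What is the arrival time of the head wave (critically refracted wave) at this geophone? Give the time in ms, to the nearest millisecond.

105 ms

θ_c = arcsin(V₁/V₂) = arcsin(1847/2867) = 40.11°, cos θ_c = 0.7648.
Intercept time tᵢ = 2h cos θ_c / V₁ = 2·59.8·0.7648/1847 = 0.04953 s.
t = x/V₂ + tᵢ = 158.1/2867 + 0.04953 = 0.10467 s.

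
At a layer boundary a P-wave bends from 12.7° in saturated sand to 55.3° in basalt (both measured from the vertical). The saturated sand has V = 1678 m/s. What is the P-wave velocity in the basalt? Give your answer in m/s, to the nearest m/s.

Snell's law: sin 12.7°/V₁ = sin 55.3°/V₂.
V₂ = V₁·sin 55.3°/sin 12.7° = 1678 × 3.7396 = 6275.10 m/s.

6275 m/s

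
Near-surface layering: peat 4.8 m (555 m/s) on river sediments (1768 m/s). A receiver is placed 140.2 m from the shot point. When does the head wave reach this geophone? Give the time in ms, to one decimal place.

θ_c = arcsin(V₁/V₂) = arcsin(555/1768) = 18.30°, cos θ_c = 0.9495.
Intercept time tᵢ = 2h cos θ_c / V₁ = 2·4.8·0.9495/555 = 0.01642 s.
t = x/V₂ + tᵢ = 140.2/1768 + 0.01642 = 0.09572 s.

95.7 ms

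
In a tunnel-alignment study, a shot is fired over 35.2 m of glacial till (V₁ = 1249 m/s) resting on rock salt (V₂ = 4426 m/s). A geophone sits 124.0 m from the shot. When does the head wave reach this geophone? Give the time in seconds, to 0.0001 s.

t = x/V₂ + 2h·√(V₂²−V₁²)/(V₁V₂).
√(V₂²−V₁²) = √(4426²−1249²) = 4246.1 m/s; delay term = 2·35.2·4246.1/(1249·4426) = 0.05407 s.
t = 124.0/4426 + 0.05407 = 0.08209 s.

0.0821 s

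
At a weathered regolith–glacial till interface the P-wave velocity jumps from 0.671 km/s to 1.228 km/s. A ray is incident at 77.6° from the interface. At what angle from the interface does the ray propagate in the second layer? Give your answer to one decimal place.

Convert to the normal: θ₁ = 90° − 77.6° = 12.4°.
sin θ₁/V₁ = sin θ₂/V₂ ⇒ sin θ₂ = 1.228·sin 12.4°/0.671 = 1.228·0.2147/0.671 = 0.3930.
θ₂ = arcsin 0.3930 = 23.14° from the normal.
From the interface: 90° − 23.14° = 66.86°.

66.9°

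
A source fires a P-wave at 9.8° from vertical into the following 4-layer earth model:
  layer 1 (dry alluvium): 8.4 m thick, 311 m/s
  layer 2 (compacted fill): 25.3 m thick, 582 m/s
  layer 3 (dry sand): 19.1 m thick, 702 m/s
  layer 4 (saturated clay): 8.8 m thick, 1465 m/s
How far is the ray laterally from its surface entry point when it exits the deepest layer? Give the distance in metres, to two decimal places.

29.71 m

Ray parameter p = sin 9.8° / 311 m/s = 5.4730e-04 s/m.
Layer 1: θ = 9.80°; offset = 8.4·tan 9.80° = 1.4509 m.
Layer 2: sin θ = p·582 = 0.3185 → θ = 18.57°; offset = 25.3·tan 18.57° = 8.5015 m.
Layer 3: sin θ = p·702 = 0.3842 → θ = 22.59°; offset = 19.1·tan 22.59° = 7.9483 m.
Layer 4: sin θ = p·1465 = 0.8018 → θ = 53.30°; offset = 8.8·tan 53.30° = 11.8067 m.
Summing the layer offsets gives 29.7075 m.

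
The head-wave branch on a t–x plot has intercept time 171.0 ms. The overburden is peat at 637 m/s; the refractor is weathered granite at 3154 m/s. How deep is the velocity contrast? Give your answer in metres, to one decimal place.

h = tᵢ·V₁·V₂ / (2·√(V₂²−V₁²)).
√(V₂²−V₁²) = √(3154² − 637²) = 3089.0 m/s.
h = 0.171 s × 637 × 3154 / (2 × 3089.0) = 55.61 m.

55.6 m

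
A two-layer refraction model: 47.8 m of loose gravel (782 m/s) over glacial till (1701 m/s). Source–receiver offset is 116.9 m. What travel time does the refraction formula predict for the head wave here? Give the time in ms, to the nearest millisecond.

t = x/V₂ + 2h·√(V₂²−V₁²)/(V₁V₂).
√(V₂²−V₁²) = √(1701²−782²) = 1510.6 m/s; delay term = 2·47.8·1510.6/(782·1701) = 0.10857 s.
t = 116.9/1701 + 0.10857 = 0.17729 s.

177 ms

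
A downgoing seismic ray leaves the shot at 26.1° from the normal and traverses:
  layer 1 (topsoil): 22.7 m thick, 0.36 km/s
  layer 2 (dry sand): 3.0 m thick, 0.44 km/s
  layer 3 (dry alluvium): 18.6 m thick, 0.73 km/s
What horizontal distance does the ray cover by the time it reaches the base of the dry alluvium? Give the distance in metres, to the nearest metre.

50 m

Ray parameter p = sin 26.1° / 0.36 km/s = 1.2221e+00 s/km.
Layer 1: θ = 26.10°; offset = 22.7·tan 26.10° = 11.121 m.
Layer 2: sin θ = p·0.44 = 0.5377 → θ = 32.53°; offset = 3.0·tan 32.53° = 1.913 m.
Layer 3: sin θ = p·0.73 = 0.8921 → θ = 63.14°; offset = 18.6·tan 63.14° = 36.723 m.
Total horizontal offset = 49.757 m.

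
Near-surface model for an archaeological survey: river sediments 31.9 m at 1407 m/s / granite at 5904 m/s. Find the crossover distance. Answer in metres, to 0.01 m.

81.35 m

θ_c = arcsin(1407/5904) = 13.79°, so cos θ_c = 0.9712 and tᵢ = 2h cos θ_c/V₁ = 0.0440 s.
At crossover x/V₁ = x/V₂ + tᵢ ⇒ x = tᵢ/(1/V₁ − 1/V₂) = 0.04404/(7.1073e-04 − 1.6938e-04) = 81.35 m.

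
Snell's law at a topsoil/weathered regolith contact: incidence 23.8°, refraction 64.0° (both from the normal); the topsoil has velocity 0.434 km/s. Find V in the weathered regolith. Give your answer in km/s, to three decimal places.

0.967 km/s

sin 23.8° = 0.4035; sin 64.0° = 0.8988.
V₂ = V₁·(sin θ₂/sin θ₁) = 0.434·(0.8988/0.4035) = 0.967 km/s.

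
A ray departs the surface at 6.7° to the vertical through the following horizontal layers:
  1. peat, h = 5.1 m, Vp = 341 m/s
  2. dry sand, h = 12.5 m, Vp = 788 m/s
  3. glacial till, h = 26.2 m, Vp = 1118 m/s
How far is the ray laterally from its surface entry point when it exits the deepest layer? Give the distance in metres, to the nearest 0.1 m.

14.9 m

Ray parameter p = sin 6.7° / 341 m/s = 3.4214e-04 s/m.
Layer 1: θ = 6.70°; offset = 5.1·tan 6.70° = 0.599 m.
Layer 2: sin θ = p·788 = 0.2696 → θ = 15.64°; offset = 12.5·tan 15.64° = 3.500 m.
Layer 3: sin θ = p·1118 = 0.3825 → θ = 22.49°; offset = 26.2·tan 22.49° = 10.847 m.
Summing the layer offsets gives 14.946 m.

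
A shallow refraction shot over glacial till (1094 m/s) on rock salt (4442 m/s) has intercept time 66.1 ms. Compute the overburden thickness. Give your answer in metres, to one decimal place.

37.3 m

h = tᵢ·V₁·V₂ / (2·√(V₂²−V₁²)).
√(V₂²−V₁²) = √(4442² − 1094²) = 4305.2 m/s.
h = 0.0661 s × 1094 × 4442 / (2 × 4305.2) = 37.31 m.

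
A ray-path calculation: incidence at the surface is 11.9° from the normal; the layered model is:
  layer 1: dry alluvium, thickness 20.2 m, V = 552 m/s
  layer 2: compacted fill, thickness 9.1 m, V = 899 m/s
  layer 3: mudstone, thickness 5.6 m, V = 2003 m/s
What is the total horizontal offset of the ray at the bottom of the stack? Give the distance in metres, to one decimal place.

p = sin θ₁/V₁ = sin 11.9°/552 = 3.7356e-04 s/m is conserved through the stack.
Layer 1: θ = 11.90°; offset = 20.2·tan 11.90° = 4.257 m.
Layer 2: sin θ = p·899 = 0.3358 → θ = 19.62°; offset = 9.1·tan 19.62° = 3.244 m.
Layer 3: sin θ = p·2003 = 0.7482 → θ = 48.44°; offset = 5.6·tan 48.44° = 6.316 m.
Σ offsets = 13.817 m.

13.8 m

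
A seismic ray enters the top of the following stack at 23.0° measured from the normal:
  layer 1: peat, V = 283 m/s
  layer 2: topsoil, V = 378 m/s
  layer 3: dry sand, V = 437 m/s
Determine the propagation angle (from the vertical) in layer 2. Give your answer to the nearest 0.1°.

Ray parameter p = sin 23.0° / 283 = 1.3807e-03 s/m.
sin θ_2 = p·V_2 = 1.3807e-03 × 378 = 0.5219.
θ_2 = arcsin 0.5219 = 31.46°.

31.5°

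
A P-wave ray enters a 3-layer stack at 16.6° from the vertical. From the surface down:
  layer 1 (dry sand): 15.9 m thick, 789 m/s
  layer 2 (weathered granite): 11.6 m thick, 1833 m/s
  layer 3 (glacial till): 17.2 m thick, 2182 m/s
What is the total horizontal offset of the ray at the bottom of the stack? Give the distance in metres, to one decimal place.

37.2 m

Apply Snell's law at each interface; in layer i the horizontal offset is hᵢ·tan θᵢ.
Layer 1: θ = 16.60°; offset = 15.9·tan 16.60° = 4.740 m.
Layer 2: sin θ = 1833·sin 16.6°/789 = 0.6637, θ = 41.58°; offset = 11.6·tan 41.58° = 10.293 m.
Layer 3: sin θ = 2182·sin 16.6°/789 = 0.7901, θ = 52.19°; offset = 17.2·tan 52.19° = 22.168 m.
Total horizontal offset = 37.201 m.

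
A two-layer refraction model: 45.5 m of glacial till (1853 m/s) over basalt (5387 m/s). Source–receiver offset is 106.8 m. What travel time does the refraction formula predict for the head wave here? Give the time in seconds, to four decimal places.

0.0659 s

t = x/V₂ + 2h·√(V₂²−V₁²)/(V₁V₂).
√(V₂²−V₁²) = √(5387²−1853²) = 5058.3 m/s; delay term = 2·45.5·5058.3/(1853·5387) = 0.04611 s.
t = 106.8/5387 + 0.04611 = 0.06594 s.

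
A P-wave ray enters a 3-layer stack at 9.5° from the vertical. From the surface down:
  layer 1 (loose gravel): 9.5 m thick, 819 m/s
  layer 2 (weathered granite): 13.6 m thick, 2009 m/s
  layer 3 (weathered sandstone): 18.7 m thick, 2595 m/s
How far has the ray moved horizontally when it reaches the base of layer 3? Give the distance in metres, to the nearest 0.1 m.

Apply Snell's law at each interface; in layer i the horizontal offset is hᵢ·tan θᵢ.
Layer 1: θ = 9.50°; offset = 9.5·tan 9.50° = 1.590 m.
Layer 2: sin θ = 2009·sin 9.5°/819 = 0.4049, θ = 23.88°; offset = 13.6·tan 23.88° = 6.022 m.
Layer 3: sin θ = 2595·sin 9.5°/819 = 0.5230, θ = 31.53°; offset = 18.7·tan 31.53° = 11.473 m.
Total horizontal offset = 19.085 m.

19.1 m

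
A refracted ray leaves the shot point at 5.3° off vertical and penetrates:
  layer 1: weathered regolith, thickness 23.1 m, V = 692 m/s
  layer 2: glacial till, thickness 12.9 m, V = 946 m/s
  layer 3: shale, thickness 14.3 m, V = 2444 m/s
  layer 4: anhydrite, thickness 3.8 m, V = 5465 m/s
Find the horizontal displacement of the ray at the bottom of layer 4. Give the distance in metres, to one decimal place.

Apply Snell's law at each interface; in layer i the horizontal offset is hᵢ·tan θᵢ.
Layer 1: θ = 5.30°; offset = 23.1·tan 5.30° = 2.143 m.
Layer 2: sin θ = 946·sin 5.3°/692 = 0.1263, θ = 7.25°; offset = 12.9·tan 7.25° = 1.642 m.
Layer 3: sin θ = 2444·sin 5.3°/692 = 0.3262, θ = 19.04°; offset = 14.3·tan 19.04° = 4.935 m.
Layer 4: sin θ = 5465·sin 5.3°/692 = 0.7295, θ = 46.84°; offset = 3.8·tan 46.84° = 4.053 m.
Total horizontal offset = 12.773 m.

12.8 m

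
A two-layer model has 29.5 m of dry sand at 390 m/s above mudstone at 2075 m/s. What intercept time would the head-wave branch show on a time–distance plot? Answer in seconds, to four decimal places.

0.1486 s

tᵢ = 2h·√(V₂²−V₁²)/(V₁V₂).
√(V₂²−V₁²) = √(2075²−390²) = 2038.0 m/s.
tᵢ = 2·29.5·2038.0/(390·2075) = 0.14859 s.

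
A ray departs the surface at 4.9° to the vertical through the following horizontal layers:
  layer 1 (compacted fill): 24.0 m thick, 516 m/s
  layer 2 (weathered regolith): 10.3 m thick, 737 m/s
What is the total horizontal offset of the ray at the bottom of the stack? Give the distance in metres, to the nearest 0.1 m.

3.3 m

p = sin θ₁/V₁ = sin 4.9°/516 = 1.6554e-04 s/m is conserved through the stack.
Layer 1: θ = 4.90°; offset = 24.0·tan 4.90° = 2.058 m.
Layer 2: sin θ = p·737 = 0.1220 → θ = 7.01°; offset = 10.3·tan 7.01° = 1.266 m.
Σ offsets = 3.324 m.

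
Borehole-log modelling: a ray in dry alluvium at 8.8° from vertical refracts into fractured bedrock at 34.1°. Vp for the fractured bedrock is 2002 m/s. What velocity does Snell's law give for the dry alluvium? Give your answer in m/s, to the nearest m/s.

546 m/s

Snell's law: sin 8.8°/V₁ = sin 34.1°/V₂.
V₁ = V₂·sin 8.8°/sin 34.1° = 2002 × 0.2729 = 546.30 m/s.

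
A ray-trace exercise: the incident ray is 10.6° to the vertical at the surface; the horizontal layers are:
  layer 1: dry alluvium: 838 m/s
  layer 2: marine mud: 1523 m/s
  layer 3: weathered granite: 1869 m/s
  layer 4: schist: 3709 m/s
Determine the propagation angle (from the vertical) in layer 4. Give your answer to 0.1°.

54.5°

Snell's law across each interface conserves sin θ / V, so sin θ_4 = V_4·sin θ₁/V₁.
sin θ_4 = 3709 × sin 10.6° / 838 = 0.8142.
θ_4 = arcsin 0.8142 = 54.51°.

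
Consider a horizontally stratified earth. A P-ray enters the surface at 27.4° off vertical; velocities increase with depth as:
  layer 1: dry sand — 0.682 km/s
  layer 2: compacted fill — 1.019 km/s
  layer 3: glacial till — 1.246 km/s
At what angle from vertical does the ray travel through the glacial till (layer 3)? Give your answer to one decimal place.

Ray parameter p = sin 27.4° / 0.682 = 6.7478e-01 s/km.
sin θ_3 = p·V_3 = 6.7478e-01 × 1.246 = 0.8408.
θ_3 = 57.22° from the vertical.

57.2°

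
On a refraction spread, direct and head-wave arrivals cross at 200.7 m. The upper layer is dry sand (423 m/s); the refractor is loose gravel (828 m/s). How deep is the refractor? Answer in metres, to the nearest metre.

h = (x_cross/2)·√((V₂−V₁)/(V₂+V₁)).
(V₂−V₁)/(V₂+V₁) = (828−423)/(828+423) = 0.3237; √ = 0.5690.
h = (200.7/2)·0.5690 = 57.10 m.

57 m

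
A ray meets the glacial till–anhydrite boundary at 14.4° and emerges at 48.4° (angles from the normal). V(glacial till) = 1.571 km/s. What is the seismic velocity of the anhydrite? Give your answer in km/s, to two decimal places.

Snell's law: sin 14.4°/V₁ = sin 48.4°/V₂.
V₂ = V₁·sin 48.4°/sin 14.4° = 1.571 × 3.0070 = 4.72 km/s.

4.72 km/s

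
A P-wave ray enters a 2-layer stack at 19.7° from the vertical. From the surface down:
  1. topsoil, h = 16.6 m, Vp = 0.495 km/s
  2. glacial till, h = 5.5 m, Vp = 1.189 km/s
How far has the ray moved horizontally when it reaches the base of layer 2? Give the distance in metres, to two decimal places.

Ray parameter p = sin 19.7° / 0.495 km/s = 6.8100e-01 s/km.
Layer 1: θ = 19.70°; offset = 16.6·tan 19.70° = 5.9437 m.
Layer 2: sin θ = p·1.189 = 0.8097 → θ = 54.07°; offset = 5.5·tan 54.07° = 7.5889 m.
Total horizontal offset = 13.5326 m.

13.53 m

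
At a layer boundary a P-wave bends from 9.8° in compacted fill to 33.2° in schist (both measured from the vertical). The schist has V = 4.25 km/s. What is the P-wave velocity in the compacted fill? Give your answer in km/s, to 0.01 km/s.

1.32 km/s

sin 9.8° = 0.1702; sin 33.2° = 0.5476.
V₁ = V₂·(sin θ₁/sin θ₂) = 4.25·(0.1702/0.5476) = 1.32 km/s.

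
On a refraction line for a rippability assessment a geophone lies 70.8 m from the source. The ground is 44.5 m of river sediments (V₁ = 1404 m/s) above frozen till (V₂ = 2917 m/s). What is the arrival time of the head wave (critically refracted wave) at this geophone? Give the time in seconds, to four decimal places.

θ_c = arcsin(V₁/V₂) = arcsin(1404/2917) = 28.77°, cos θ_c = 0.8765.
Intercept time tᵢ = 2h cos θ_c / V₁ = 2·44.5·0.8765/1404 = 0.05556 s.
t = x/V₂ + tᵢ = 70.8/2917 + 0.05556 = 0.07984 s.

0.0798 s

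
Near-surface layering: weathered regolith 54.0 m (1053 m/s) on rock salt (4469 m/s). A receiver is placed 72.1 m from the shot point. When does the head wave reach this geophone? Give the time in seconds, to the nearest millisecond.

0.116 s

θ_c = arcsin(V₁/V₂) = arcsin(1053/4469) = 13.63°, cos θ_c = 0.9718.
Intercept time tᵢ = 2h cos θ_c / V₁ = 2·54.0·0.9718/1053 = 0.09968 s.
t = x/V₂ + tᵢ = 72.1/4469 + 0.09968 = 0.11581 s.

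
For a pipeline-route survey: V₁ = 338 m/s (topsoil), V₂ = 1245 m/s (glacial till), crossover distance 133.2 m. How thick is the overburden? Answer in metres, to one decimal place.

h = (x_cross/2)·√((V₂−V₁)/(V₂+V₁)).
(V₂−V₁)/(V₂+V₁) = (1245−338)/(1245+338) = 0.5730; √ = 0.7569.
h = (133.2/2)·0.7569 = 50.41 m.

50.4 m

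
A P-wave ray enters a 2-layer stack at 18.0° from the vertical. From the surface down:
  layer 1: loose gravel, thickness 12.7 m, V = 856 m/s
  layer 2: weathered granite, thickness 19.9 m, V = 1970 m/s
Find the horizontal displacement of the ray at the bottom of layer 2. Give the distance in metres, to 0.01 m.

24.26 m

Apply Snell's law at each interface; in layer i the horizontal offset is hᵢ·tan θᵢ.
Layer 1: θ = 18.00°; offset = 12.7·tan 18.00° = 4.1265 m.
Layer 2: sin θ = 1970·sin 18.0°/856 = 0.7112, θ = 45.33°; offset = 19.9·tan 45.33° = 20.1308 m.
Total horizontal offset = 24.2573 m.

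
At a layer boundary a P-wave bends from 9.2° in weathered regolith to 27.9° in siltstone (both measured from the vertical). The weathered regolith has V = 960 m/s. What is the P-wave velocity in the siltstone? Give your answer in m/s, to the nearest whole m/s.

sin 9.2° = 0.1599; sin 27.9° = 0.4679.
V₂ = V₁·(sin θ₂/sin θ₁) = 960·(0.4679/0.1599) = 2809.67 m/s.

2810 m/s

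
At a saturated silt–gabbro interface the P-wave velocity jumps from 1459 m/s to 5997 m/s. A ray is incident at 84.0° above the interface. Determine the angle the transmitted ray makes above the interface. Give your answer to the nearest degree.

65°

Angle from the normal: 90° − 84.0° = 6.0°.
sin θ₁/V₁ = sin θ₂/V₂ ⇒ sin θ₂ = 5997·sin 6.0°/1459 = 5997·0.1045/1459 = 0.4296.
θ₂ = sin⁻¹(0.4296) = 25.45° (from vertical).
From the interface: 90° − 25.45° = 64.55°.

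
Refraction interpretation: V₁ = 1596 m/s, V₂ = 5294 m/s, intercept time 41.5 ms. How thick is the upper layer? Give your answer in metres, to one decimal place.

34.7 m

h = tᵢ·V₁·V₂ / (2·√(V₂²−V₁²)).
√(V₂²−V₁²) = √(5294² − 1596²) = 5047.7 m/s.
h = 0.0415 s × 1596 × 5294 / (2 × 5047.7) = 34.73 m.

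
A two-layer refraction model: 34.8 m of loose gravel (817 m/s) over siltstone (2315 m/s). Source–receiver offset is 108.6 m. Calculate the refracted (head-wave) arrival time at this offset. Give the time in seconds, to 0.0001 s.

0.1266 s

t = x/V₂ + 2h·√(V₂²−V₁²)/(V₁V₂).
√(V₂²−V₁²) = √(2315²−817²) = 2166.0 m/s; delay term = 2·34.8·2166.0/(817·2315) = 0.07971 s.
t = 108.6/2315 + 0.07971 = 0.12662 s.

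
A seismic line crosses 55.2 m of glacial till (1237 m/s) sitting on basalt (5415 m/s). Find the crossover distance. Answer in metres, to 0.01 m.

θ_c = arcsin(1237/5415) = 13.21°, so cos θ_c = 0.9736 and tᵢ = 2h cos θ_c/V₁ = 0.0869 s.
At crossover x/V₁ = x/V₂ + tᵢ ⇒ x = tᵢ/(1/V₁ − 1/V₂) = 0.08689/(8.0841e-04 − 1.8467e-04) = 139.30 m.

139.30 m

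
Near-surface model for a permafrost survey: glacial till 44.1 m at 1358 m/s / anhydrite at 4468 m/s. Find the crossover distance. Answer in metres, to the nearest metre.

x_cross = 2h·√((V₂+V₁)/(V₂−V₁)).
(V₂+V₁)/(V₂−V₁) = (4468+1358)/(4468−1358) = 1.8733; √ = 1.3687.
x_cross = 2·44.1·1.3687 = 120.72 m.

121 m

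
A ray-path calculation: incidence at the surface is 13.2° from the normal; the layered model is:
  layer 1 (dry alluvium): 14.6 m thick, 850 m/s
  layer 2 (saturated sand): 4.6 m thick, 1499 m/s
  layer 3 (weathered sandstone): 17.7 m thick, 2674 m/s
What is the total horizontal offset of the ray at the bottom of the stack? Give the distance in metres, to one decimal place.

23.7 m

Apply Snell's law at each interface; in layer i the horizontal offset is hᵢ·tan θᵢ.
Layer 1: θ = 13.20°; offset = 14.6·tan 13.20° = 3.424 m.
Layer 2: sin θ = 1499·sin 13.2°/850 = 0.4027, θ = 23.75°; offset = 4.6·tan 23.75° = 2.024 m.
Layer 3: sin θ = 2674·sin 13.2°/850 = 0.7184, θ = 45.92°; offset = 17.7·tan 45.92° = 18.278 m.
Σ offsets = 23.726 m.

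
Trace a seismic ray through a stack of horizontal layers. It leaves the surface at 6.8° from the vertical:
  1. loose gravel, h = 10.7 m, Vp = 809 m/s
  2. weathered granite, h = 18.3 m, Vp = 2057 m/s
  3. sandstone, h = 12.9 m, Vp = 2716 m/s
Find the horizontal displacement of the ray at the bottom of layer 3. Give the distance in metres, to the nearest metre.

Apply Snell's law at each interface; in layer i the horizontal offset is hᵢ·tan θᵢ.
Layer 1: θ = 6.80°; offset = 10.7·tan 6.80° = 1.276 m.
Layer 2: sin θ = 2057·sin 6.8°/809 = 0.3011, θ = 17.52°; offset = 18.3·tan 17.52° = 5.777 m.
Layer 3: sin θ = 2716·sin 6.8°/809 = 0.3975, θ = 23.42°; offset = 12.9·tan 23.42° = 5.588 m.
Σ offsets = 12.642 m.

13 m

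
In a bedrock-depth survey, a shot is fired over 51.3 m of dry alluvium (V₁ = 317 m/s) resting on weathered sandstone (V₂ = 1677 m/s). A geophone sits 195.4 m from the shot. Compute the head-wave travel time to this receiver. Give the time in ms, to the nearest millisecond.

434 ms

θ_c = arcsin(V₁/V₂) = arcsin(317/1677) = 10.90°, cos θ_c = 0.9820.
Intercept time tᵢ = 2h cos θ_c / V₁ = 2·51.3·0.9820/317 = 0.31782 s.
t = x/V₂ + tᵢ = 195.4/1677 + 0.31782 = 0.43434 s.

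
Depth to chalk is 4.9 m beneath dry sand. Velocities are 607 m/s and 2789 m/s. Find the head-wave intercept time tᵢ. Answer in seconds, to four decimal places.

tᵢ = 2h·√(V₂²−V₁²)/(V₁V₂).
√(V₂²−V₁²) = √(2789²−607²) = 2722.1 m/s.
tᵢ = 2·4.9·2722.1/(607·2789) = 0.01576 s.

0.0158 s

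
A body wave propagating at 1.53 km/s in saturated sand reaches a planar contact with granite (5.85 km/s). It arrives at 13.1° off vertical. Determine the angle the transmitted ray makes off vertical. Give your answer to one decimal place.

60.1°

sin θ₁/V₁ = sin θ₂/V₂ ⇒ sin θ₂ = 5.85·sin 13.1°/1.53 = 5.85·0.2267/1.53 = 0.8666.
θ₂ = sin⁻¹(0.8666) = 60.07° (from vertical).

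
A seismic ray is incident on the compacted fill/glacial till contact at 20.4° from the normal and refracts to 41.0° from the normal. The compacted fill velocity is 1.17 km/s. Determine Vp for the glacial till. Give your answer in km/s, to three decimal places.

Snell's law: sin 20.4°/V₁ = sin 41.0°/V₂.
V₂ = V₁·sin 41.0°/sin 20.4° = 1.17 × 1.8821 = 2.202 km/s.

2.202 km/s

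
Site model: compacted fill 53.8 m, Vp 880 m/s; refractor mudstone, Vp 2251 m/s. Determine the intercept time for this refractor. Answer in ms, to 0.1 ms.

112.5 ms

tᵢ = 2h·√(V₂²−V₁²)/(V₁V₂).
√(V₂²−V₁²) = √(2251²−880²) = 2071.9 m/s.
tᵢ = 2·53.8·2071.9/(880·2251) = 0.11254 s.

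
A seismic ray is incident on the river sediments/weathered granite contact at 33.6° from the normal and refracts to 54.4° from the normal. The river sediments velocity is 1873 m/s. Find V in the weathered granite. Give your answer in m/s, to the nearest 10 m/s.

2750 m/s

Snell's law: sin 33.6°/V₁ = sin 54.4°/V₂.
V₂ = V₁·sin 54.4°/sin 33.6° = 1873 × 1.4693 = 2752.01 m/s.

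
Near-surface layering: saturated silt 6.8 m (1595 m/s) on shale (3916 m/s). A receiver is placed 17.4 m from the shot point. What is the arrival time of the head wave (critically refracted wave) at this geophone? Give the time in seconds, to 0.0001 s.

t = x/V₂ + 2h·√(V₂²−V₁²)/(V₁V₂).
√(V₂²−V₁²) = √(3916²−1595²) = 3576.5 m/s; delay term = 2·6.8·3576.5/(1595·3916) = 0.00779 s.
t = 17.4/3916 + 0.00779 = 0.01223 s.

0.0122 s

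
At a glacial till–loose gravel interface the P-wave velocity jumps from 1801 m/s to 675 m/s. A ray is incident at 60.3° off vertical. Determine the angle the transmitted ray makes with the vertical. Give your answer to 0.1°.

sin θ₁/V₁ = sin θ₂/V₂ ⇒ sin θ₂ = 675·sin 60.3°/1801 = 675·0.8686/1801 = 0.3256.
θ₂ = sin⁻¹(0.3256) = 19.00° (from vertical).

19.0°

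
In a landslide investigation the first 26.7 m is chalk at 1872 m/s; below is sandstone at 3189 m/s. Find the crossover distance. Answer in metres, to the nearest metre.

105 m

x_cross = 2h·√((V₂+V₁)/(V₂−V₁)).
(V₂+V₁)/(V₂−V₁) = (3189+1872)/(3189−1872) = 3.8428; √ = 1.9603.
x_cross = 2·26.7·1.9603 = 104.68 m.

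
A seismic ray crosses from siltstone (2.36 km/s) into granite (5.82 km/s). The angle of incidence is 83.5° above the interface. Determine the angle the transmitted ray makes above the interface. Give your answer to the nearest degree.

Angle from the normal: 90° − 83.5° = 6.5°.
sin θ₁/V₁ = sin θ₂/V₂ ⇒ sin θ₂ = 5.82·sin 6.5°/2.36 = 5.82·0.1132/2.36 = 0.2792.
θ₂ = arcsin 0.2792 = 16.21° from the normal.
From the interface: 90° − 16.21° = 73.79°.

74°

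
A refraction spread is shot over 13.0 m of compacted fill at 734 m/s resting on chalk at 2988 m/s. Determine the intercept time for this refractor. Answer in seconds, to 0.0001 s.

0.0343 s

θ_c = arcsin(V₁/V₂) = arcsin(734/2988) = 14.22°; cos θ_c = 0.9694.
tᵢ = 2h·cos θ_c / V₁ = 2·13.0·0.9694 / 734 = 0.03434 s.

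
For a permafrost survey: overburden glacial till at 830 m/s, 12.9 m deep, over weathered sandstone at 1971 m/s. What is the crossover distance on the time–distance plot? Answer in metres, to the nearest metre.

40 m

x_cross = 2h·√((V₂+V₁)/(V₂−V₁)).
(V₂+V₁)/(V₂−V₁) = (1971+830)/(1971−830) = 2.4549; √ = 1.5668.
x_cross = 2·12.9·1.5668 = 40.42 m.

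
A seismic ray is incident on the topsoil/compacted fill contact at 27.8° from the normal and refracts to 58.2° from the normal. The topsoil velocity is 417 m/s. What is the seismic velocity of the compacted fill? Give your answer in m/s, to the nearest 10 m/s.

760 m/s

sin 27.8° = 0.4664; sin 58.2° = 0.8499.
V₂ = V₁·(sin θ₂/sin θ₁) = 417·(0.8499/0.4664) = 759.90 m/s.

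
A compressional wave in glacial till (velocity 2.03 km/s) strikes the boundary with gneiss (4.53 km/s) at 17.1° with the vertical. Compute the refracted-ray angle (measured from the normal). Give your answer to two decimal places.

41.01°

sin θ₁/V₁ = sin θ₂/V₂ ⇒ sin θ₂ = 4.53·sin 17.1°/2.03 = 4.53·0.2940/2.03 = 0.6562.
θ₂ = arcsin 0.6562 = 41.01° from the normal.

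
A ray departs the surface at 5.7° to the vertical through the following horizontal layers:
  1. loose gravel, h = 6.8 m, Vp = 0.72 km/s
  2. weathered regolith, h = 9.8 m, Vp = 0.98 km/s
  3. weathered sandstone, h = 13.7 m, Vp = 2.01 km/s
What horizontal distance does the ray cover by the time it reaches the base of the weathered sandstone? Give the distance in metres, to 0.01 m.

Apply Snell's law at each interface; in layer i the horizontal offset is hᵢ·tan θᵢ.
Layer 1: θ = 5.70°; offset = 6.8·tan 5.70° = 0.6787 m.
Layer 2: sin θ = 0.98·sin 5.7°/0.72 = 0.1352, θ = 7.77°; offset = 9.8·tan 7.77° = 1.3371 m.
Layer 3: sin θ = 2.01·sin 5.7°/0.72 = 0.2773, θ = 16.10°; offset = 13.7·tan 16.10° = 3.9536 m.
Summing the layer offsets gives 5.9694 m.

5.97 m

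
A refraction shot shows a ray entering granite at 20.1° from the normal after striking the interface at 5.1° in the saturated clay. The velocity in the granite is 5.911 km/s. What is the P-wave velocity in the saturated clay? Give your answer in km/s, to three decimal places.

sin 5.1° = 0.0889; sin 20.1° = 0.3437.
V₁ = V₂·(sin θ₁/sin θ₂) = 5.911·(0.0889/0.3437) = 1.529 km/s.

1.529 km/s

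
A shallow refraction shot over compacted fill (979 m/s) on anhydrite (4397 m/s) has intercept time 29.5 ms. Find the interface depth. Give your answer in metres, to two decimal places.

14.81 m

θ_c = arcsin(979/4397) = 12.86°; cos θ_c = 0.9749.
tᵢ = 2h cos θ_c/V₁ ⇒ h = tᵢ·V₁/(2 cos θ_c) = 0.0295·979/(2·0.9749) = 14.81 m.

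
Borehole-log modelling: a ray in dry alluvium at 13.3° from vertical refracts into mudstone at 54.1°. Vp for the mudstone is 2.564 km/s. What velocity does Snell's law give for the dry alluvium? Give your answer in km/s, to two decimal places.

0.73 km/s

Snell's law: sin 13.3°/V₁ = sin 54.1°/V₂.
V₁ = V₂·sin 13.3°/sin 54.1° = 2.564 × 0.2840 = 0.73 km/s.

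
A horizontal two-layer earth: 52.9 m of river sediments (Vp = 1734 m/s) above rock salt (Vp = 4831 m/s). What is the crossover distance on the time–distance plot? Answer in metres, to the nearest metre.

x_cross = 2h·√((V₂+V₁)/(V₂−V₁)).
(V₂+V₁)/(V₂−V₁) = (4831+1734)/(4831−1734) = 2.1198; √ = 1.4560.
x_cross = 2·52.9·1.4560 = 154.04 m.

154 m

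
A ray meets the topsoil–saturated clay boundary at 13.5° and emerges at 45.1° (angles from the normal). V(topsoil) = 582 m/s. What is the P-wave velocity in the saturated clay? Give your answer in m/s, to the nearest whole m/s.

sin 13.5° = 0.2334; sin 45.1° = 0.7083.
V₂ = V₁·(sin θ₂/sin θ₁) = 582·(0.7083/0.2334) = 1765.95 m/s.

1766 m/s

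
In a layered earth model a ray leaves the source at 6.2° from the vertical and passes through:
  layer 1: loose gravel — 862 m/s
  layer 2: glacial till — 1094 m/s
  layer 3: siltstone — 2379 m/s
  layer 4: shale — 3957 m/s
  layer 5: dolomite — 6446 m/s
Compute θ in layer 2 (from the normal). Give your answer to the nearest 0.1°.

7.9°

Ray parameter p = sin 6.2° / 862 = 1.2529e-04 s/m.
sin θ_2 = p·V_2 = 1.2529e-04 × 1094 = 0.1371.
θ_2 = arcsin 0.1371 = 7.88°.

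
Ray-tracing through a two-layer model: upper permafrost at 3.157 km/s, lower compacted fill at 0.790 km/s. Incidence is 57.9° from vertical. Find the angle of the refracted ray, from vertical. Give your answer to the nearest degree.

Snell's law: sin θ₂ = (V₂/V₁)·sin θ₁ = (0.790/3.157)·sin 57.9° = 0.2120.
θ₂ = arcsin 0.2120 = 12.24° from the normal.

12°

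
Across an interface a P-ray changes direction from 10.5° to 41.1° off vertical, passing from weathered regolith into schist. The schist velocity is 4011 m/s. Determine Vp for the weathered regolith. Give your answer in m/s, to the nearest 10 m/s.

sin 10.5° = 0.1822; sin 41.1° = 0.6574.
V₁ = V₂·(sin θ₁/sin θ₂) = 4011·(0.1822/0.6574) = 1111.92 m/s.

1110 m/s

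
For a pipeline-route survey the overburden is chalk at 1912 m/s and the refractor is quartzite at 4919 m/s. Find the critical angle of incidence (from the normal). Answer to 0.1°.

22.9°

Critical incidence: sin θ_c = V₁/V₂ = 1912/4919 = 0.3887.
θ_c = arcsin 0.3887 = 22.87°.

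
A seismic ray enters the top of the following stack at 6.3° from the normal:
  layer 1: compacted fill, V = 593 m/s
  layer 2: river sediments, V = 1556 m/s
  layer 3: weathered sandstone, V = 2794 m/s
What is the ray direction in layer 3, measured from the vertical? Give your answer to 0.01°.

31.13°

Snell's law across each interface conserves sin θ / V, so sin θ_3 = V_3·sin θ₁/V₁.
sin θ_3 = 2794 × sin 6.3° / 593 = 0.5170.
θ_3 = arcsin 0.5170 = 31.13°.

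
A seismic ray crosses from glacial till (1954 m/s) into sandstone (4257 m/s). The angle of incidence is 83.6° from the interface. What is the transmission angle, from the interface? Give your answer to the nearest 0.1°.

75.9°

Angle from the normal: 90° − 83.6° = 6.4°.
Snell's law: sin θ₂ = (V₂/V₁)·sin θ₁ = (4257/1954)·sin 6.4° = 0.2428.
θ₂ = sin⁻¹(0.2428) = 14.05° (from vertical).
From the interface: 90° − 14.05° = 75.95°.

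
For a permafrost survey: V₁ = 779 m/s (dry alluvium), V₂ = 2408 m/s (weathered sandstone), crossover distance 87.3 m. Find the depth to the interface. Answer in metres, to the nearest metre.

31 m

h = (x_cross/2)·√((V₂−V₁)/(V₂+V₁)).
(V₂−V₁)/(V₂+V₁) = (2408−779)/(2408+779) = 0.5111; √ = 0.7149.
h = (87.3/2)·0.7149 = 31.21 m.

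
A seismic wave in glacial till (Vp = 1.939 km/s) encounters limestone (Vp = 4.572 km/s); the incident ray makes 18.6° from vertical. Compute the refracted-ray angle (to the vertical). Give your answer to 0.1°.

sin θ₁/V₁ = sin θ₂/V₂ ⇒ sin θ₂ = 4.572·sin 18.6°/1.939 = 4.572·0.3190/1.939 = 0.7521.
θ₂ = sin⁻¹(0.7521) = 48.77° (from vertical).

48.8°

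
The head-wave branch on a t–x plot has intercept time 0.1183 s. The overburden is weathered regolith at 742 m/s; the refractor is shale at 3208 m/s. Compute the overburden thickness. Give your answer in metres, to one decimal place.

θ_c = arcsin(742/3208) = 13.37°; cos θ_c = 0.9729.
tᵢ = 2h cos θ_c/V₁ ⇒ h = tᵢ·V₁/(2 cos θ_c) = 0.1183·742/(2·0.9729) = 45.11 m.

45.1 m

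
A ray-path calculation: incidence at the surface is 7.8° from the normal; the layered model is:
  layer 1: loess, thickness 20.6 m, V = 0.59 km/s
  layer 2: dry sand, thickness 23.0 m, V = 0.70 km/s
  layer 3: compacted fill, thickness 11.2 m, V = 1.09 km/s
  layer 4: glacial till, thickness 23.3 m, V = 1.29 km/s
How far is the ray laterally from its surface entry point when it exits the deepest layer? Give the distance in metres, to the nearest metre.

Ray parameter p = sin 7.8° / 0.59 km/s = 2.3003e-01 s/km.
Layer 1: θ = 7.80°; offset = 20.6·tan 7.80° = 2.822 m.
Layer 2: sin θ = p·0.70 = 0.1610 → θ = 9.27°; offset = 23.0·tan 9.27° = 3.752 m.
Layer 3: sin θ = p·1.09 = 0.2507 → θ = 14.52°; offset = 11.2·tan 14.52° = 2.901 m.
Layer 4: sin θ = p·1.29 = 0.2967 → θ = 17.26°; offset = 23.3·tan 17.26° = 7.240 m.
Σ offsets = 16.715 m.

17 m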